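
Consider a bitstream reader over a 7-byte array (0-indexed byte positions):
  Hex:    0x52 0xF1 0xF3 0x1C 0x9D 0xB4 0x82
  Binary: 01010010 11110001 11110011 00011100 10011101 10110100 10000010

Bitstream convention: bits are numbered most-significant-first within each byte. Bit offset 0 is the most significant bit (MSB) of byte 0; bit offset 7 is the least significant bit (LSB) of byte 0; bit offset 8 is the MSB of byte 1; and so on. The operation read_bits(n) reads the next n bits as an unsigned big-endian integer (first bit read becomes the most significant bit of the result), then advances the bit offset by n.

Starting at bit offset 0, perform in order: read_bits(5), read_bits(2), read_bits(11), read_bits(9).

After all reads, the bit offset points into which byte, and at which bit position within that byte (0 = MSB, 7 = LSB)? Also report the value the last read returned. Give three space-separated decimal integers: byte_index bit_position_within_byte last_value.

Read 1: bits[0:5] width=5 -> value=10 (bin 01010); offset now 5 = byte 0 bit 5; 51 bits remain
Read 2: bits[5:7] width=2 -> value=1 (bin 01); offset now 7 = byte 0 bit 7; 49 bits remain
Read 3: bits[7:18] width=11 -> value=967 (bin 01111000111); offset now 18 = byte 2 bit 2; 38 bits remain
Read 4: bits[18:27] width=9 -> value=408 (bin 110011000); offset now 27 = byte 3 bit 3; 29 bits remain

Answer: 3 3 408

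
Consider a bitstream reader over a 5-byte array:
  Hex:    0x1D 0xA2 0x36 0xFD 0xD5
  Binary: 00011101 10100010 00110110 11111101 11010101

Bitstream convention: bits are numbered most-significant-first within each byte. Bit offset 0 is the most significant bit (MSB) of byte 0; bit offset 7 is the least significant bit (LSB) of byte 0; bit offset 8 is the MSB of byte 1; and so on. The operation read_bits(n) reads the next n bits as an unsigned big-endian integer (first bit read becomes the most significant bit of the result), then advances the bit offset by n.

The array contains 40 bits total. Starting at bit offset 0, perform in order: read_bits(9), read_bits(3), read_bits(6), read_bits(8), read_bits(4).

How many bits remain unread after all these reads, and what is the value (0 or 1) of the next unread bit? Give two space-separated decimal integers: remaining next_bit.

Read 1: bits[0:9] width=9 -> value=59 (bin 000111011); offset now 9 = byte 1 bit 1; 31 bits remain
Read 2: bits[9:12] width=3 -> value=2 (bin 010); offset now 12 = byte 1 bit 4; 28 bits remain
Read 3: bits[12:18] width=6 -> value=8 (bin 001000); offset now 18 = byte 2 bit 2; 22 bits remain
Read 4: bits[18:26] width=8 -> value=219 (bin 11011011); offset now 26 = byte 3 bit 2; 14 bits remain
Read 5: bits[26:30] width=4 -> value=15 (bin 1111); offset now 30 = byte 3 bit 6; 10 bits remain

Answer: 10 0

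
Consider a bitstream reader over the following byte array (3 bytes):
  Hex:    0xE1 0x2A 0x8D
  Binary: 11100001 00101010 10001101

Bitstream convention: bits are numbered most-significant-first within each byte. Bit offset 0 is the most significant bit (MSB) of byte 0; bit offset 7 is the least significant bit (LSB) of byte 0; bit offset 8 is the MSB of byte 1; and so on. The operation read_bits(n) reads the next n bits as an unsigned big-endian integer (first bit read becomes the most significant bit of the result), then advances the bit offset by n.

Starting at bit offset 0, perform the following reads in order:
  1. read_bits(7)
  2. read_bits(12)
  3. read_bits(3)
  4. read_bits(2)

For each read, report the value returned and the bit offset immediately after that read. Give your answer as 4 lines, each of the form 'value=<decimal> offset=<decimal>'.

Answer: value=112 offset=7
value=2388 offset=19
value=3 offset=22
value=1 offset=24

Derivation:
Read 1: bits[0:7] width=7 -> value=112 (bin 1110000); offset now 7 = byte 0 bit 7; 17 bits remain
Read 2: bits[7:19] width=12 -> value=2388 (bin 100101010100); offset now 19 = byte 2 bit 3; 5 bits remain
Read 3: bits[19:22] width=3 -> value=3 (bin 011); offset now 22 = byte 2 bit 6; 2 bits remain
Read 4: bits[22:24] width=2 -> value=1 (bin 01); offset now 24 = byte 3 bit 0; 0 bits remain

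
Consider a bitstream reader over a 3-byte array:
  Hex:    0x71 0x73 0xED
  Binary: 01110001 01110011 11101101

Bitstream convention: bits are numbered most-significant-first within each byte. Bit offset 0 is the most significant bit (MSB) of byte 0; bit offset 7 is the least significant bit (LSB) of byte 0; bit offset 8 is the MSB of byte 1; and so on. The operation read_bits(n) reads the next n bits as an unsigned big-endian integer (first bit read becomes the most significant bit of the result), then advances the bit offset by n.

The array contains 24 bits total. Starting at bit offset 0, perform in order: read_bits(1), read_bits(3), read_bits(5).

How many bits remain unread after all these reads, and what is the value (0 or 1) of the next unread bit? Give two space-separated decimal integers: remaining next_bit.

Read 1: bits[0:1] width=1 -> value=0 (bin 0); offset now 1 = byte 0 bit 1; 23 bits remain
Read 2: bits[1:4] width=3 -> value=7 (bin 111); offset now 4 = byte 0 bit 4; 20 bits remain
Read 3: bits[4:9] width=5 -> value=2 (bin 00010); offset now 9 = byte 1 bit 1; 15 bits remain

Answer: 15 1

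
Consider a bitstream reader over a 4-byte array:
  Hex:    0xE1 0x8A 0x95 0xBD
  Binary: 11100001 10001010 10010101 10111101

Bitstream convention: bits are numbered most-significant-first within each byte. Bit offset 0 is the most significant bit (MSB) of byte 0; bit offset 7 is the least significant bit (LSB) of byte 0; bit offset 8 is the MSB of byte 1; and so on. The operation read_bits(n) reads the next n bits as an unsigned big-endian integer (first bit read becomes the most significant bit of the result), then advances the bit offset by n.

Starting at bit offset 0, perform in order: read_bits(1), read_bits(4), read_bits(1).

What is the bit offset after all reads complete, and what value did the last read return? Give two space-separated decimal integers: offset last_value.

Answer: 6 0

Derivation:
Read 1: bits[0:1] width=1 -> value=1 (bin 1); offset now 1 = byte 0 bit 1; 31 bits remain
Read 2: bits[1:5] width=4 -> value=12 (bin 1100); offset now 5 = byte 0 bit 5; 27 bits remain
Read 3: bits[5:6] width=1 -> value=0 (bin 0); offset now 6 = byte 0 bit 6; 26 bits remain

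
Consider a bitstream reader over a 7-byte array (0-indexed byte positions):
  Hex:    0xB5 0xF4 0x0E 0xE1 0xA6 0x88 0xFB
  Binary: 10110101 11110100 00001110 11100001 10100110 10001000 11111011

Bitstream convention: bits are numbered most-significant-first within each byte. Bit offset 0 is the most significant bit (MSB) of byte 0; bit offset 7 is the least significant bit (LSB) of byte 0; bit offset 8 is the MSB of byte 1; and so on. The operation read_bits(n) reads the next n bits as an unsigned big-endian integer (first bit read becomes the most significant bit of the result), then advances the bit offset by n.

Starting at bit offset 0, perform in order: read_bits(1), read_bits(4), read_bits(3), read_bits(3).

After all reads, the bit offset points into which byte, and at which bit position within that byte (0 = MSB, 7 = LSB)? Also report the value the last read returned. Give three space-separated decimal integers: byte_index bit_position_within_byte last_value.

Answer: 1 3 7

Derivation:
Read 1: bits[0:1] width=1 -> value=1 (bin 1); offset now 1 = byte 0 bit 1; 55 bits remain
Read 2: bits[1:5] width=4 -> value=6 (bin 0110); offset now 5 = byte 0 bit 5; 51 bits remain
Read 3: bits[5:8] width=3 -> value=5 (bin 101); offset now 8 = byte 1 bit 0; 48 bits remain
Read 4: bits[8:11] width=3 -> value=7 (bin 111); offset now 11 = byte 1 bit 3; 45 bits remain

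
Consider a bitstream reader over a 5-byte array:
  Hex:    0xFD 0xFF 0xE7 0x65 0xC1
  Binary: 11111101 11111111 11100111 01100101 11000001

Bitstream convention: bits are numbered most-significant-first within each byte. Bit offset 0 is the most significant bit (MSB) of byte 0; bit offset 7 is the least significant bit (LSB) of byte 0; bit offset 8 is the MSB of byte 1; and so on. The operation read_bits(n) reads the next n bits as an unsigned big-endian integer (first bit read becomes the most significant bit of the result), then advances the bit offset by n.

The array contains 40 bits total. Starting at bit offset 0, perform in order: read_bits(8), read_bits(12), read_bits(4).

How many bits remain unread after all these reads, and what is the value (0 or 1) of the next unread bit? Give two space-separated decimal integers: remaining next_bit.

Read 1: bits[0:8] width=8 -> value=253 (bin 11111101); offset now 8 = byte 1 bit 0; 32 bits remain
Read 2: bits[8:20] width=12 -> value=4094 (bin 111111111110); offset now 20 = byte 2 bit 4; 20 bits remain
Read 3: bits[20:24] width=4 -> value=7 (bin 0111); offset now 24 = byte 3 bit 0; 16 bits remain

Answer: 16 0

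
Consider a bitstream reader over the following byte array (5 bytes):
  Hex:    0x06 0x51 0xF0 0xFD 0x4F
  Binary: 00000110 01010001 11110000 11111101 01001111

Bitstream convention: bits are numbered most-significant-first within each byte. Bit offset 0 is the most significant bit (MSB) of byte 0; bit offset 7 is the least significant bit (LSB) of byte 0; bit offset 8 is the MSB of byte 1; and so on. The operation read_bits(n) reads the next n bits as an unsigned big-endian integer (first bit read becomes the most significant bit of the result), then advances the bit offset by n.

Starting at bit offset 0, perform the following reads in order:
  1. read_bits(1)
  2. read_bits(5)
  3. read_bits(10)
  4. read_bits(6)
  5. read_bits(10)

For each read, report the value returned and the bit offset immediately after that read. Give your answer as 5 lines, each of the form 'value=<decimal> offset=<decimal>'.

Read 1: bits[0:1] width=1 -> value=0 (bin 0); offset now 1 = byte 0 bit 1; 39 bits remain
Read 2: bits[1:6] width=5 -> value=1 (bin 00001); offset now 6 = byte 0 bit 6; 34 bits remain
Read 3: bits[6:16] width=10 -> value=593 (bin 1001010001); offset now 16 = byte 2 bit 0; 24 bits remain
Read 4: bits[16:22] width=6 -> value=60 (bin 111100); offset now 22 = byte 2 bit 6; 18 bits remain
Read 5: bits[22:32] width=10 -> value=253 (bin 0011111101); offset now 32 = byte 4 bit 0; 8 bits remain

Answer: value=0 offset=1
value=1 offset=6
value=593 offset=16
value=60 offset=22
value=253 offset=32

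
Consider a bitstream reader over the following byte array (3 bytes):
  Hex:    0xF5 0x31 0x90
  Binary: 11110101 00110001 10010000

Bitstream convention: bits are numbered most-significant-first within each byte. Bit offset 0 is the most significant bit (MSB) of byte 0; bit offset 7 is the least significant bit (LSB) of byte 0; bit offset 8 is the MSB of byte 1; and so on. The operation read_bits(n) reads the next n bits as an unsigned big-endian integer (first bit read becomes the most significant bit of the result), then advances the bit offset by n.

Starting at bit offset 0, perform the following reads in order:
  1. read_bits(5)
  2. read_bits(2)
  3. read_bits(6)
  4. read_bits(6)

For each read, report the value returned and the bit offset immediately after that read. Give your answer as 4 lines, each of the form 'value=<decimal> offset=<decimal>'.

Read 1: bits[0:5] width=5 -> value=30 (bin 11110); offset now 5 = byte 0 bit 5; 19 bits remain
Read 2: bits[5:7] width=2 -> value=2 (bin 10); offset now 7 = byte 0 bit 7; 17 bits remain
Read 3: bits[7:13] width=6 -> value=38 (bin 100110); offset now 13 = byte 1 bit 5; 11 bits remain
Read 4: bits[13:19] width=6 -> value=12 (bin 001100); offset now 19 = byte 2 bit 3; 5 bits remain

Answer: value=30 offset=5
value=2 offset=7
value=38 offset=13
value=12 offset=19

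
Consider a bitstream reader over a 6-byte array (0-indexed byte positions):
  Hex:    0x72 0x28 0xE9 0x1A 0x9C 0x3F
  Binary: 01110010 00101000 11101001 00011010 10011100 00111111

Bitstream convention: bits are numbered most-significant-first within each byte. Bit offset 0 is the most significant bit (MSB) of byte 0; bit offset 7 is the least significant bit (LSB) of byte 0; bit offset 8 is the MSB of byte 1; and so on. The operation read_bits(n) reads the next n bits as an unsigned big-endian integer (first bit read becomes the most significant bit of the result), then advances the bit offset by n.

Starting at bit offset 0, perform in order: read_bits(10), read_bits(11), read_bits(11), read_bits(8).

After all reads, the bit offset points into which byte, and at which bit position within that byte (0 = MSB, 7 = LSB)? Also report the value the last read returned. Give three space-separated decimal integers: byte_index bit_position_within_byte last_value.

Answer: 5 0 156

Derivation:
Read 1: bits[0:10] width=10 -> value=456 (bin 0111001000); offset now 10 = byte 1 bit 2; 38 bits remain
Read 2: bits[10:21] width=11 -> value=1309 (bin 10100011101); offset now 21 = byte 2 bit 5; 27 bits remain
Read 3: bits[21:32] width=11 -> value=282 (bin 00100011010); offset now 32 = byte 4 bit 0; 16 bits remain
Read 4: bits[32:40] width=8 -> value=156 (bin 10011100); offset now 40 = byte 5 bit 0; 8 bits remain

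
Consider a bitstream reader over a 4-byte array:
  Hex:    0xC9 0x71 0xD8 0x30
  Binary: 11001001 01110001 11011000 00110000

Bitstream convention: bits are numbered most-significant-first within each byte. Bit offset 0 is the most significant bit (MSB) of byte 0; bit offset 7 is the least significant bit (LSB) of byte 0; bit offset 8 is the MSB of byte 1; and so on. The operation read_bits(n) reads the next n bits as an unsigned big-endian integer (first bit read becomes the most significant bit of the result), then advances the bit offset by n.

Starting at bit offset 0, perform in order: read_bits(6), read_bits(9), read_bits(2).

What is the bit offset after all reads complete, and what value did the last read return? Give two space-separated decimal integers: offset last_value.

Answer: 17 3

Derivation:
Read 1: bits[0:6] width=6 -> value=50 (bin 110010); offset now 6 = byte 0 bit 6; 26 bits remain
Read 2: bits[6:15] width=9 -> value=184 (bin 010111000); offset now 15 = byte 1 bit 7; 17 bits remain
Read 3: bits[15:17] width=2 -> value=3 (bin 11); offset now 17 = byte 2 bit 1; 15 bits remain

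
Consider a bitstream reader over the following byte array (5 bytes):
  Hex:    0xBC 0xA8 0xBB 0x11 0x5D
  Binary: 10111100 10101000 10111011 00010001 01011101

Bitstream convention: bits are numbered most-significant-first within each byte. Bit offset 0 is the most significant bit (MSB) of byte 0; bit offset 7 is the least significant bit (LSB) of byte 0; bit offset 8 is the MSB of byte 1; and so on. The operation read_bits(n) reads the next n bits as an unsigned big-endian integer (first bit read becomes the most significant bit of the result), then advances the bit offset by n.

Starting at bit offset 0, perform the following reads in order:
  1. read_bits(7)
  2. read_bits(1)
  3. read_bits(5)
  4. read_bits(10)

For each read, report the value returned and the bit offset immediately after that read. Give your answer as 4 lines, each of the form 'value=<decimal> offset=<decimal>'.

Answer: value=94 offset=7
value=0 offset=8
value=21 offset=13
value=93 offset=23

Derivation:
Read 1: bits[0:7] width=7 -> value=94 (bin 1011110); offset now 7 = byte 0 bit 7; 33 bits remain
Read 2: bits[7:8] width=1 -> value=0 (bin 0); offset now 8 = byte 1 bit 0; 32 bits remain
Read 3: bits[8:13] width=5 -> value=21 (bin 10101); offset now 13 = byte 1 bit 5; 27 bits remain
Read 4: bits[13:23] width=10 -> value=93 (bin 0001011101); offset now 23 = byte 2 bit 7; 17 bits remain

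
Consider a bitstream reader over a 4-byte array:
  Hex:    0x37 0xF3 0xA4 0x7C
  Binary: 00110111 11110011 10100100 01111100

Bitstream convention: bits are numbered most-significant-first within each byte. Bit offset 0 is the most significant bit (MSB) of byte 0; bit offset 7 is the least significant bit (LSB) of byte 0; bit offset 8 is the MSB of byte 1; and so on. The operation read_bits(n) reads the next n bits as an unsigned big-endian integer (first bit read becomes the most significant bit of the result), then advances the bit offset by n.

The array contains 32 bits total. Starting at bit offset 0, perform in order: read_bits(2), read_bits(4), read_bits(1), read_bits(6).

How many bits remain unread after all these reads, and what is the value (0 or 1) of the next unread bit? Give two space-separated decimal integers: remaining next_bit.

Read 1: bits[0:2] width=2 -> value=0 (bin 00); offset now 2 = byte 0 bit 2; 30 bits remain
Read 2: bits[2:6] width=4 -> value=13 (bin 1101); offset now 6 = byte 0 bit 6; 26 bits remain
Read 3: bits[6:7] width=1 -> value=1 (bin 1); offset now 7 = byte 0 bit 7; 25 bits remain
Read 4: bits[7:13] width=6 -> value=62 (bin 111110); offset now 13 = byte 1 bit 5; 19 bits remain

Answer: 19 0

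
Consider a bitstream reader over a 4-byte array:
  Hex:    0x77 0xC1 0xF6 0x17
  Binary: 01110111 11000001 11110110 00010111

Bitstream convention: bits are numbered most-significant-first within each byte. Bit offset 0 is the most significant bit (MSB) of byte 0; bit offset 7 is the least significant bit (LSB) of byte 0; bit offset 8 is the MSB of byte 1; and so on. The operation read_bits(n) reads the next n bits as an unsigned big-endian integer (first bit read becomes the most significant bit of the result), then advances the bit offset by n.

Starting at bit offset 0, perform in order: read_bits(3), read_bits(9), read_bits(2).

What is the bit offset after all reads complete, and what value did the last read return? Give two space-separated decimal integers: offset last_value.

Answer: 14 0

Derivation:
Read 1: bits[0:3] width=3 -> value=3 (bin 011); offset now 3 = byte 0 bit 3; 29 bits remain
Read 2: bits[3:12] width=9 -> value=380 (bin 101111100); offset now 12 = byte 1 bit 4; 20 bits remain
Read 3: bits[12:14] width=2 -> value=0 (bin 00); offset now 14 = byte 1 bit 6; 18 bits remain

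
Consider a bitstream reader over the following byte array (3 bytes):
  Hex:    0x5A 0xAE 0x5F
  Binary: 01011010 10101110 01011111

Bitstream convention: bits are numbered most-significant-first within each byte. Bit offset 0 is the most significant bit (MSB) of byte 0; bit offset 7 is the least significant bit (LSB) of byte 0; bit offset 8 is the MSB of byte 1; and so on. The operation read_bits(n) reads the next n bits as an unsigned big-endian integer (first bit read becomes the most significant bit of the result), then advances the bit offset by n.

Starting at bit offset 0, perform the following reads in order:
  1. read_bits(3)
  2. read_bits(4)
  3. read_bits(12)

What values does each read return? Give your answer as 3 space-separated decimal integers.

Read 1: bits[0:3] width=3 -> value=2 (bin 010); offset now 3 = byte 0 bit 3; 21 bits remain
Read 2: bits[3:7] width=4 -> value=13 (bin 1101); offset now 7 = byte 0 bit 7; 17 bits remain
Read 3: bits[7:19] width=12 -> value=1394 (bin 010101110010); offset now 19 = byte 2 bit 3; 5 bits remain

Answer: 2 13 1394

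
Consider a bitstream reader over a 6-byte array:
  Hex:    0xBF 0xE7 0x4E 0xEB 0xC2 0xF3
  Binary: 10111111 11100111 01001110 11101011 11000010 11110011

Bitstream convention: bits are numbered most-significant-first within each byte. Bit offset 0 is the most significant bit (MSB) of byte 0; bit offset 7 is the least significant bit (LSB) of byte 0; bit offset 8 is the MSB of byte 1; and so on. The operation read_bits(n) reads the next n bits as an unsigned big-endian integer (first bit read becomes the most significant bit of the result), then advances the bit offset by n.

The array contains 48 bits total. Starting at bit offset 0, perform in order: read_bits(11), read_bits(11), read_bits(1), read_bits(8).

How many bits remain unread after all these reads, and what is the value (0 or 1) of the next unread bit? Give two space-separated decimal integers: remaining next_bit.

Read 1: bits[0:11] width=11 -> value=1535 (bin 10111111111); offset now 11 = byte 1 bit 3; 37 bits remain
Read 2: bits[11:22] width=11 -> value=467 (bin 00111010011); offset now 22 = byte 2 bit 6; 26 bits remain
Read 3: bits[22:23] width=1 -> value=1 (bin 1); offset now 23 = byte 2 bit 7; 25 bits remain
Read 4: bits[23:31] width=8 -> value=117 (bin 01110101); offset now 31 = byte 3 bit 7; 17 bits remain

Answer: 17 1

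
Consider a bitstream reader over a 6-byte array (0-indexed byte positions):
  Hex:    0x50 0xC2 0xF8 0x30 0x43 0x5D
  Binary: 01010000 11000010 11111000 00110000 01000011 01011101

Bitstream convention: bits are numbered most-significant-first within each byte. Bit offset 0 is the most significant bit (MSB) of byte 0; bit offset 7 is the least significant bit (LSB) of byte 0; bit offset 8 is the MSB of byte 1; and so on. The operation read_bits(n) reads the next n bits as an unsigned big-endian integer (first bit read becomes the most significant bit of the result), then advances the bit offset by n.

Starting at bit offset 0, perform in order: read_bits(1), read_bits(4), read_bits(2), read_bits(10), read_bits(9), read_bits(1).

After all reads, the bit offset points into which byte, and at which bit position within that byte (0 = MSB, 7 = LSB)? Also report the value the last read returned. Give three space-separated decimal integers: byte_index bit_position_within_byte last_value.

Read 1: bits[0:1] width=1 -> value=0 (bin 0); offset now 1 = byte 0 bit 1; 47 bits remain
Read 2: bits[1:5] width=4 -> value=10 (bin 1010); offset now 5 = byte 0 bit 5; 43 bits remain
Read 3: bits[5:7] width=2 -> value=0 (bin 00); offset now 7 = byte 0 bit 7; 41 bits remain
Read 4: bits[7:17] width=10 -> value=389 (bin 0110000101); offset now 17 = byte 2 bit 1; 31 bits remain
Read 5: bits[17:26] width=9 -> value=480 (bin 111100000); offset now 26 = byte 3 bit 2; 22 bits remain
Read 6: bits[26:27] width=1 -> value=1 (bin 1); offset now 27 = byte 3 bit 3; 21 bits remain

Answer: 3 3 1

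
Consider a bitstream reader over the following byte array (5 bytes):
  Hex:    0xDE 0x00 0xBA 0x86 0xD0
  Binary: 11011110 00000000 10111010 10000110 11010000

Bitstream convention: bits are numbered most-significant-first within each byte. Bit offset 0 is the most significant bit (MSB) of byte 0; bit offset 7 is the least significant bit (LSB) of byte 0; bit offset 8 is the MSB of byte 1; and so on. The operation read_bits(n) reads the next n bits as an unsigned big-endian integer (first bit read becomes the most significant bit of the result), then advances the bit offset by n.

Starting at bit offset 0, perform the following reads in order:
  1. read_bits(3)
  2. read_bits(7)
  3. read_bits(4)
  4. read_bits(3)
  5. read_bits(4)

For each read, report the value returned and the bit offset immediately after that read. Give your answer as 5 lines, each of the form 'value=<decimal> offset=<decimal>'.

Answer: value=6 offset=3
value=120 offset=10
value=0 offset=14
value=1 offset=17
value=7 offset=21

Derivation:
Read 1: bits[0:3] width=3 -> value=6 (bin 110); offset now 3 = byte 0 bit 3; 37 bits remain
Read 2: bits[3:10] width=7 -> value=120 (bin 1111000); offset now 10 = byte 1 bit 2; 30 bits remain
Read 3: bits[10:14] width=4 -> value=0 (bin 0000); offset now 14 = byte 1 bit 6; 26 bits remain
Read 4: bits[14:17] width=3 -> value=1 (bin 001); offset now 17 = byte 2 bit 1; 23 bits remain
Read 5: bits[17:21] width=4 -> value=7 (bin 0111); offset now 21 = byte 2 bit 5; 19 bits remain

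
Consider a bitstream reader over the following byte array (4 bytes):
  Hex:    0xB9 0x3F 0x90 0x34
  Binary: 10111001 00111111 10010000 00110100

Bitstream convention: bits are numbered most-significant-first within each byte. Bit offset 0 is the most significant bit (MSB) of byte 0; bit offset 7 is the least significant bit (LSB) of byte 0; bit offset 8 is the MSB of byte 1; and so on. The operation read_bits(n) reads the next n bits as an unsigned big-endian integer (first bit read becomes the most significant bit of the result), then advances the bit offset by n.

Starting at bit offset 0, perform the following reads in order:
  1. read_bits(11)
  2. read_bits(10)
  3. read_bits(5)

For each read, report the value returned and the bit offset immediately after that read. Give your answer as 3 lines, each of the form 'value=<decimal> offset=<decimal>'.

Answer: value=1481 offset=11
value=1010 offset=21
value=0 offset=26

Derivation:
Read 1: bits[0:11] width=11 -> value=1481 (bin 10111001001); offset now 11 = byte 1 bit 3; 21 bits remain
Read 2: bits[11:21] width=10 -> value=1010 (bin 1111110010); offset now 21 = byte 2 bit 5; 11 bits remain
Read 3: bits[21:26] width=5 -> value=0 (bin 00000); offset now 26 = byte 3 bit 2; 6 bits remain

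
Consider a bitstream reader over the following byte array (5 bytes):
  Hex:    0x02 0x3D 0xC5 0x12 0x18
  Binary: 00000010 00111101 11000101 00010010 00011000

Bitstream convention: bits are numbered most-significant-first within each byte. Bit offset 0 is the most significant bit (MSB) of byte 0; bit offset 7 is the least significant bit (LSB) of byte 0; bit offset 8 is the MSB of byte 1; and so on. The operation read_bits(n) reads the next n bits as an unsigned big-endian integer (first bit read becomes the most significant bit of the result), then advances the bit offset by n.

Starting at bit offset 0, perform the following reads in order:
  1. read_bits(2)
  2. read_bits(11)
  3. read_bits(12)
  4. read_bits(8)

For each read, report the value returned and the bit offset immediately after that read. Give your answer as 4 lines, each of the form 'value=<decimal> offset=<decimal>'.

Answer: value=0 offset=2
value=71 offset=13
value=2954 offset=25
value=36 offset=33

Derivation:
Read 1: bits[0:2] width=2 -> value=0 (bin 00); offset now 2 = byte 0 bit 2; 38 bits remain
Read 2: bits[2:13] width=11 -> value=71 (bin 00001000111); offset now 13 = byte 1 bit 5; 27 bits remain
Read 3: bits[13:25] width=12 -> value=2954 (bin 101110001010); offset now 25 = byte 3 bit 1; 15 bits remain
Read 4: bits[25:33] width=8 -> value=36 (bin 00100100); offset now 33 = byte 4 bit 1; 7 bits remain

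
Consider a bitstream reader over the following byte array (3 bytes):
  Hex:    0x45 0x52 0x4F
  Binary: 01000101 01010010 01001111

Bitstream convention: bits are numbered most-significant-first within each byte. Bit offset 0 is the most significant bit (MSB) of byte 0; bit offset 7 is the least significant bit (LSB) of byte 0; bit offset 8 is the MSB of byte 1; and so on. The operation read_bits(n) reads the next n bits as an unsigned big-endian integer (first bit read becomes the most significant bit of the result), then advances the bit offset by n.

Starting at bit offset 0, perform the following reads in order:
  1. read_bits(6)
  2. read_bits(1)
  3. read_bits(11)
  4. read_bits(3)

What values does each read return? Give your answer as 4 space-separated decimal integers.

Answer: 17 0 1353 1

Derivation:
Read 1: bits[0:6] width=6 -> value=17 (bin 010001); offset now 6 = byte 0 bit 6; 18 bits remain
Read 2: bits[6:7] width=1 -> value=0 (bin 0); offset now 7 = byte 0 bit 7; 17 bits remain
Read 3: bits[7:18] width=11 -> value=1353 (bin 10101001001); offset now 18 = byte 2 bit 2; 6 bits remain
Read 4: bits[18:21] width=3 -> value=1 (bin 001); offset now 21 = byte 2 bit 5; 3 bits remain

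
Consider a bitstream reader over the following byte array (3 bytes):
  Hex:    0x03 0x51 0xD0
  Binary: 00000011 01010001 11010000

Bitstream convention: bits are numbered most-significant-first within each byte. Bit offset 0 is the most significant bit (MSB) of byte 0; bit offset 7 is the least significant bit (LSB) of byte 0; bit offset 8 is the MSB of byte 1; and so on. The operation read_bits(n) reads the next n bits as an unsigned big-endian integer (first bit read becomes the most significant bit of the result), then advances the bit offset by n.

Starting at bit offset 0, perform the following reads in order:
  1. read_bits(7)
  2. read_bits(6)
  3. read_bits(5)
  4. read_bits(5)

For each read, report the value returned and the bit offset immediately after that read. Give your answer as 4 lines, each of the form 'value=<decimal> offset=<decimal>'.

Read 1: bits[0:7] width=7 -> value=1 (bin 0000001); offset now 7 = byte 0 bit 7; 17 bits remain
Read 2: bits[7:13] width=6 -> value=42 (bin 101010); offset now 13 = byte 1 bit 5; 11 bits remain
Read 3: bits[13:18] width=5 -> value=7 (bin 00111); offset now 18 = byte 2 bit 2; 6 bits remain
Read 4: bits[18:23] width=5 -> value=8 (bin 01000); offset now 23 = byte 2 bit 7; 1 bits remain

Answer: value=1 offset=7
value=42 offset=13
value=7 offset=18
value=8 offset=23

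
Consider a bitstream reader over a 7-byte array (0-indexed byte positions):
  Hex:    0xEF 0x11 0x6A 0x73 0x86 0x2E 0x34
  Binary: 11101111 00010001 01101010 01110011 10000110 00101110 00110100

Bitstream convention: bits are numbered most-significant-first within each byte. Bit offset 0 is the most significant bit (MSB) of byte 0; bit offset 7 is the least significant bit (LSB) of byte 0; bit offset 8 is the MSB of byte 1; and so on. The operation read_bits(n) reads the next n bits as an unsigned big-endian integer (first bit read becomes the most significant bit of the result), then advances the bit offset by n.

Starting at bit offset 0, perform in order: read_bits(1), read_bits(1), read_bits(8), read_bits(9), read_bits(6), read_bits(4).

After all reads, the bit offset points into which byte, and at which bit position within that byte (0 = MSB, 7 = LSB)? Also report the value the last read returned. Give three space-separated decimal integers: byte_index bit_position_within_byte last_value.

Answer: 3 5 14

Derivation:
Read 1: bits[0:1] width=1 -> value=1 (bin 1); offset now 1 = byte 0 bit 1; 55 bits remain
Read 2: bits[1:2] width=1 -> value=1 (bin 1); offset now 2 = byte 0 bit 2; 54 bits remain
Read 3: bits[2:10] width=8 -> value=188 (bin 10111100); offset now 10 = byte 1 bit 2; 46 bits remain
Read 4: bits[10:19] width=9 -> value=139 (bin 010001011); offset now 19 = byte 2 bit 3; 37 bits remain
Read 5: bits[19:25] width=6 -> value=20 (bin 010100); offset now 25 = byte 3 bit 1; 31 bits remain
Read 6: bits[25:29] width=4 -> value=14 (bin 1110); offset now 29 = byte 3 bit 5; 27 bits remain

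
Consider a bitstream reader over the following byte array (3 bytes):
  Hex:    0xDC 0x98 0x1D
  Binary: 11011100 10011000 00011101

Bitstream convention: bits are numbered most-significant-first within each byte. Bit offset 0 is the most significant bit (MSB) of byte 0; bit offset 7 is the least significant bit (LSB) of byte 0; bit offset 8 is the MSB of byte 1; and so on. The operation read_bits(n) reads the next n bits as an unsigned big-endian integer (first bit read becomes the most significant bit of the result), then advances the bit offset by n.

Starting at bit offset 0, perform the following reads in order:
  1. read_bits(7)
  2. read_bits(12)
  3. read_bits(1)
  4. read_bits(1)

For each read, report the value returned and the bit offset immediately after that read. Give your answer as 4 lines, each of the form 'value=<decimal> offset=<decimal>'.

Read 1: bits[0:7] width=7 -> value=110 (bin 1101110); offset now 7 = byte 0 bit 7; 17 bits remain
Read 2: bits[7:19] width=12 -> value=1216 (bin 010011000000); offset now 19 = byte 2 bit 3; 5 bits remain
Read 3: bits[19:20] width=1 -> value=1 (bin 1); offset now 20 = byte 2 bit 4; 4 bits remain
Read 4: bits[20:21] width=1 -> value=1 (bin 1); offset now 21 = byte 2 bit 5; 3 bits remain

Answer: value=110 offset=7
value=1216 offset=19
value=1 offset=20
value=1 offset=21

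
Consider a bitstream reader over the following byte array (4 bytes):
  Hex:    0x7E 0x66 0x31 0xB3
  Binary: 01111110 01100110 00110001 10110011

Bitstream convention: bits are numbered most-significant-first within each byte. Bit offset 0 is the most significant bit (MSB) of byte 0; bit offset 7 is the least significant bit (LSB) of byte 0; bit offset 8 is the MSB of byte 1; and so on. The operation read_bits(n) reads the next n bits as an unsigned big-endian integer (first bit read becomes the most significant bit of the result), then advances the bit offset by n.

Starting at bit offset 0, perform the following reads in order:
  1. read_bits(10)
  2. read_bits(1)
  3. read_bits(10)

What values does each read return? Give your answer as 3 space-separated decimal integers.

Read 1: bits[0:10] width=10 -> value=505 (bin 0111111001); offset now 10 = byte 1 bit 2; 22 bits remain
Read 2: bits[10:11] width=1 -> value=1 (bin 1); offset now 11 = byte 1 bit 3; 21 bits remain
Read 3: bits[11:21] width=10 -> value=198 (bin 0011000110); offset now 21 = byte 2 bit 5; 11 bits remain

Answer: 505 1 198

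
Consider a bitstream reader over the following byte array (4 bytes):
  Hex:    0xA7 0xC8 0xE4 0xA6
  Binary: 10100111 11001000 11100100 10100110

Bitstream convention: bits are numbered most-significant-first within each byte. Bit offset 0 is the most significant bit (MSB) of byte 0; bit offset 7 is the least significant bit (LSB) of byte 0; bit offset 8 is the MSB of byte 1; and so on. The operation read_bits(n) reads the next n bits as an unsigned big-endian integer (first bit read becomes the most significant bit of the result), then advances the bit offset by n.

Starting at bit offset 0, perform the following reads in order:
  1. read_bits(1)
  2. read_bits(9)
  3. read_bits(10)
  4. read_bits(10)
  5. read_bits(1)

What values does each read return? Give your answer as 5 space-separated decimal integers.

Answer: 1 159 142 297 1

Derivation:
Read 1: bits[0:1] width=1 -> value=1 (bin 1); offset now 1 = byte 0 bit 1; 31 bits remain
Read 2: bits[1:10] width=9 -> value=159 (bin 010011111); offset now 10 = byte 1 bit 2; 22 bits remain
Read 3: bits[10:20] width=10 -> value=142 (bin 0010001110); offset now 20 = byte 2 bit 4; 12 bits remain
Read 4: bits[20:30] width=10 -> value=297 (bin 0100101001); offset now 30 = byte 3 bit 6; 2 bits remain
Read 5: bits[30:31] width=1 -> value=1 (bin 1); offset now 31 = byte 3 bit 7; 1 bits remain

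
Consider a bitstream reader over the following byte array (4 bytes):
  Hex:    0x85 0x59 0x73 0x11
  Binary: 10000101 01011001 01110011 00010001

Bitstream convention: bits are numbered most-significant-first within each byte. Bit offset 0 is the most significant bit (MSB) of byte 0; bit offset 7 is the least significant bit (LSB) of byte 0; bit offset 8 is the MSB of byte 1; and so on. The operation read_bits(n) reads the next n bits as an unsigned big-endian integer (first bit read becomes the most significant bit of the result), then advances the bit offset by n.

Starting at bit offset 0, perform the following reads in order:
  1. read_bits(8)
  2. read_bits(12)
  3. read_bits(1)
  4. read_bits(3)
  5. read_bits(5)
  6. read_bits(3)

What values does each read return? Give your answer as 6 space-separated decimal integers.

Read 1: bits[0:8] width=8 -> value=133 (bin 10000101); offset now 8 = byte 1 bit 0; 24 bits remain
Read 2: bits[8:20] width=12 -> value=1431 (bin 010110010111); offset now 20 = byte 2 bit 4; 12 bits remain
Read 3: bits[20:21] width=1 -> value=0 (bin 0); offset now 21 = byte 2 bit 5; 11 bits remain
Read 4: bits[21:24] width=3 -> value=3 (bin 011); offset now 24 = byte 3 bit 0; 8 bits remain
Read 5: bits[24:29] width=5 -> value=2 (bin 00010); offset now 29 = byte 3 bit 5; 3 bits remain
Read 6: bits[29:32] width=3 -> value=1 (bin 001); offset now 32 = byte 4 bit 0; 0 bits remain

Answer: 133 1431 0 3 2 1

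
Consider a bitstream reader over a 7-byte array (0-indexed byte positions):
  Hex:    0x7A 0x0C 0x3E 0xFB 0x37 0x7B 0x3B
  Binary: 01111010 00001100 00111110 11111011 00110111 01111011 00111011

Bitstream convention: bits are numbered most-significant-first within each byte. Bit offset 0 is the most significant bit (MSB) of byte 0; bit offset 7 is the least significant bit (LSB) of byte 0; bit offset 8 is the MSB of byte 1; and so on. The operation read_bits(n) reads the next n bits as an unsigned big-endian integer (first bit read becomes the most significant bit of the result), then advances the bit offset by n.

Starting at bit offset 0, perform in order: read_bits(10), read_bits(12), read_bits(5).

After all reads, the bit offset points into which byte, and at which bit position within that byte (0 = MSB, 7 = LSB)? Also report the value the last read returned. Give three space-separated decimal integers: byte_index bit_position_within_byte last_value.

Answer: 3 3 23

Derivation:
Read 1: bits[0:10] width=10 -> value=488 (bin 0111101000); offset now 10 = byte 1 bit 2; 46 bits remain
Read 2: bits[10:22] width=12 -> value=783 (bin 001100001111); offset now 22 = byte 2 bit 6; 34 bits remain
Read 3: bits[22:27] width=5 -> value=23 (bin 10111); offset now 27 = byte 3 bit 3; 29 bits remain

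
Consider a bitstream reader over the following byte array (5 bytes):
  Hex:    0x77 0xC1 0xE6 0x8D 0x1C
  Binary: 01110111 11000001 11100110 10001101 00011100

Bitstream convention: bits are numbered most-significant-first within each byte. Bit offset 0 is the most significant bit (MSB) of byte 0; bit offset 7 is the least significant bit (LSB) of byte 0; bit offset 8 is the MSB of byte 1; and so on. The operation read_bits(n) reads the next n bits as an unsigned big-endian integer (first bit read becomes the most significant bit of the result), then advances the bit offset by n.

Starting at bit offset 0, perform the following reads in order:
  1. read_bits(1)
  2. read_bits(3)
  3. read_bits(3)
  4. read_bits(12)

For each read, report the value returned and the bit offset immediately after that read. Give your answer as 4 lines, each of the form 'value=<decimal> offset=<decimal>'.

Answer: value=0 offset=1
value=7 offset=4
value=3 offset=7
value=3599 offset=19

Derivation:
Read 1: bits[0:1] width=1 -> value=0 (bin 0); offset now 1 = byte 0 bit 1; 39 bits remain
Read 2: bits[1:4] width=3 -> value=7 (bin 111); offset now 4 = byte 0 bit 4; 36 bits remain
Read 3: bits[4:7] width=3 -> value=3 (bin 011); offset now 7 = byte 0 bit 7; 33 bits remain
Read 4: bits[7:19] width=12 -> value=3599 (bin 111000001111); offset now 19 = byte 2 bit 3; 21 bits remain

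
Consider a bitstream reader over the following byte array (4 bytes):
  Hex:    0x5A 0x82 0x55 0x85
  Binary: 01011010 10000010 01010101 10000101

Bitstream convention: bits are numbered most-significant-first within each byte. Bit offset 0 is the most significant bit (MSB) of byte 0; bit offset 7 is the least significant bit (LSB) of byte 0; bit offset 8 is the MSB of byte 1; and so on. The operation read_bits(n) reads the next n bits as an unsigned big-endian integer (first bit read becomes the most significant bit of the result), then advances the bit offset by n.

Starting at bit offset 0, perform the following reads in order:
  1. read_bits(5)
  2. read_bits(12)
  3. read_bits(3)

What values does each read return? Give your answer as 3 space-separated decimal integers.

Read 1: bits[0:5] width=5 -> value=11 (bin 01011); offset now 5 = byte 0 bit 5; 27 bits remain
Read 2: bits[5:17] width=12 -> value=1284 (bin 010100000100); offset now 17 = byte 2 bit 1; 15 bits remain
Read 3: bits[17:20] width=3 -> value=5 (bin 101); offset now 20 = byte 2 bit 4; 12 bits remain

Answer: 11 1284 5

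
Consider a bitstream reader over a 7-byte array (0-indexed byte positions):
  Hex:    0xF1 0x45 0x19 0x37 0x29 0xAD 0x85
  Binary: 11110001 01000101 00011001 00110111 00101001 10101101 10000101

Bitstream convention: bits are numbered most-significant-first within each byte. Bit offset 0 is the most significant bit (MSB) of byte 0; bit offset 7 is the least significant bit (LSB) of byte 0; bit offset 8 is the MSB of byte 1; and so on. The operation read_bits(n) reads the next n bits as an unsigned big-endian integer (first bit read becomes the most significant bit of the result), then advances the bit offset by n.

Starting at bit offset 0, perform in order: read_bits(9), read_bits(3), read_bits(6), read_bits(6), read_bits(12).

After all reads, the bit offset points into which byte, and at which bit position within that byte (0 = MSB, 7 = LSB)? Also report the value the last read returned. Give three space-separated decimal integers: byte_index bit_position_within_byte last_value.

Answer: 4 4 882

Derivation:
Read 1: bits[0:9] width=9 -> value=482 (bin 111100010); offset now 9 = byte 1 bit 1; 47 bits remain
Read 2: bits[9:12] width=3 -> value=4 (bin 100); offset now 12 = byte 1 bit 4; 44 bits remain
Read 3: bits[12:18] width=6 -> value=20 (bin 010100); offset now 18 = byte 2 bit 2; 38 bits remain
Read 4: bits[18:24] width=6 -> value=25 (bin 011001); offset now 24 = byte 3 bit 0; 32 bits remain
Read 5: bits[24:36] width=12 -> value=882 (bin 001101110010); offset now 36 = byte 4 bit 4; 20 bits remain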